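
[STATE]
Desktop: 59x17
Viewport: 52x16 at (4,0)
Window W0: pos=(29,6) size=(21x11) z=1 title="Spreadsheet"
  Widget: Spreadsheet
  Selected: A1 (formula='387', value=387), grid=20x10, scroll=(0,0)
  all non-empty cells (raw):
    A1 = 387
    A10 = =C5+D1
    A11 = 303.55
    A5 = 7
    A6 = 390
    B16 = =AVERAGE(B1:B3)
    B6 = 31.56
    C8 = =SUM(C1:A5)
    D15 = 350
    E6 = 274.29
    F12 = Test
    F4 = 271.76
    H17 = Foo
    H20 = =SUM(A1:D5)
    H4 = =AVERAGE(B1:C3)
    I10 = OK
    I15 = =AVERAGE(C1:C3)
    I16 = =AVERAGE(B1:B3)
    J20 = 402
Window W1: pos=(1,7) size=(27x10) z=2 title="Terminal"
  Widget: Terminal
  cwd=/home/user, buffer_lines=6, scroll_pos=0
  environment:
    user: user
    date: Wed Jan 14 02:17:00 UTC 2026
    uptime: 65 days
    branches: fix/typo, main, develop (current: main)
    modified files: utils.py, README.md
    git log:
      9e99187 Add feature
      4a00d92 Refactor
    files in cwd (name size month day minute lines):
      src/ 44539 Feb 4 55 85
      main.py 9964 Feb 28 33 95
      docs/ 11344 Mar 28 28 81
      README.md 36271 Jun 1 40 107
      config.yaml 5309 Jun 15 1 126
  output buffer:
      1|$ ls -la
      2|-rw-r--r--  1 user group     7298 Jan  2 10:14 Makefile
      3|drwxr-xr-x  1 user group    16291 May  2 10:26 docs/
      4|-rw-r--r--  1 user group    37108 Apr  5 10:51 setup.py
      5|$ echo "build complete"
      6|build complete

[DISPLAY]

                                                    
                                                    
                                                    
                                                    
                                                    
                                                    
                         ┏━━━━━━━━━━━━━━━━━━━┓      
━━━━━━━━━━━━━━━━━━━━━━━┓ ┃ Spreadsheet       ┃      
erminal                ┃ ┠───────────────────┨      
───────────────────────┨ ┃A1: 387            ┃      
ls -la                 ┃ ┃       A       B   ┃      
w-r--r--  1 user group ┃ ┃-------------------┃      
wxr-xr-x  1 user group ┃ ┃  1    [387]       ┃      
w-r--r--  1 user group ┃ ┃  2        0       ┃      
echo "build complete"  ┃ ┃  3        0       ┃      
ild complete           ┃ ┃  4        0       ┃      


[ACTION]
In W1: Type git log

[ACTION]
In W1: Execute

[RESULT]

                                                    
                                                    
                                                    
                                                    
                                                    
                                                    
                         ┏━━━━━━━━━━━━━━━━━━━┓      
━━━━━━━━━━━━━━━━━━━━━━━┓ ┃ Spreadsheet       ┃      
erminal                ┃ ┠───────────────────┨      
───────────────────────┨ ┃A1: 387            ┃      
echo "build complete"  ┃ ┃       A       B   ┃      
ild complete           ┃ ┃-------------------┃      
git log                ┃ ┃  1    [387]       ┃      
99187 Add feature      ┃ ┃  2        0       ┃      
00d92 Refactor         ┃ ┃  3        0       ┃      
█                      ┃ ┃  4        0       ┃      


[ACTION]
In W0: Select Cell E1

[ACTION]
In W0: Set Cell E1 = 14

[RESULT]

                                                    
                                                    
                                                    
                                                    
                                                    
                                                    
                         ┏━━━━━━━━━━━━━━━━━━━┓      
━━━━━━━━━━━━━━━━━━━━━━━┓ ┃ Spreadsheet       ┃      
erminal                ┃ ┠───────────────────┨      
───────────────────────┨ ┃E1: 14             ┃      
echo "build complete"  ┃ ┃       A       B   ┃      
ild complete           ┃ ┃-------------------┃      
git log                ┃ ┃  1      387       ┃      
99187 Add feature      ┃ ┃  2        0       ┃      
00d92 Refactor         ┃ ┃  3        0       ┃      
█                      ┃ ┃  4        0       ┃      


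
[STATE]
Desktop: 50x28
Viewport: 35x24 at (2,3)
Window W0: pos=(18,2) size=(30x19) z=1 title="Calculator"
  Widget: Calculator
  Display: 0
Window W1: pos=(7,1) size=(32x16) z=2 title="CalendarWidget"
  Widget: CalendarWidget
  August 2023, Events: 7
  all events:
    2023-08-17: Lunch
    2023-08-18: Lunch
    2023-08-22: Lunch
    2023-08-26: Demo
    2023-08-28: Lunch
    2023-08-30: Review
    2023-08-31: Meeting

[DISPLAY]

     ┠─────────────────────────────
     ┃         August 2023         
     ┃Mo Tu We Th Fr Sa Su         
     ┃    1  2  3  4  5  6         
     ┃ 7  8  9 10 11 12 13         
     ┃14 15 16 17* 18* 19 20       
     ┃21 22* 23 24 25 26* 27       
     ┃28* 29 30* 31*               
     ┃                             
     ┃                             
     ┃                             
     ┃                             
     ┃                             
     ┗━━━━━━━━━━━━━━━━━━━━━━━━━━━━━
                ┃                  
                ┃                  
                ┃                  
                ┗━━━━━━━━━━━━━━━━━━
                                   
                                   
                                   
                                   
                                   
                                   


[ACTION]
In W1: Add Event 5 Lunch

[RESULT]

     ┠─────────────────────────────
     ┃         August 2023         
     ┃Mo Tu We Th Fr Sa Su         
     ┃    1  2  3  4  5*  6        
     ┃ 7  8  9 10 11 12 13         
     ┃14 15 16 17* 18* 19 20       
     ┃21 22* 23 24 25 26* 27       
     ┃28* 29 30* 31*               
     ┃                             
     ┃                             
     ┃                             
     ┃                             
     ┃                             
     ┗━━━━━━━━━━━━━━━━━━━━━━━━━━━━━
                ┃                  
                ┃                  
                ┃                  
                ┗━━━━━━━━━━━━━━━━━━
                                   
                                   
                                   
                                   
                                   
                                   


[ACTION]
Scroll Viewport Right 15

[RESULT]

───────────────────────┨        ┃  
  August 2023          ┃────────┨  
e Th Fr Sa Su          ┃       0┃  
2  3  4  5*  6         ┃        ┃  
9 10 11 12 13          ┃        ┃  
6 17* 18* 19 20        ┃        ┃  
23 24 25 26* 27        ┃        ┃  
30* 31*                ┃        ┃  
                       ┃        ┃  
                       ┃        ┃  
                       ┃        ┃  
                       ┃        ┃  
                       ┃        ┃  
━━━━━━━━━━━━━━━━━━━━━━━┛        ┃  
   ┃                            ┃  
   ┃                            ┃  
   ┃                            ┃  
   ┗━━━━━━━━━━━━━━━━━━━━━━━━━━━━┛  
                                   
                                   
                                   
                                   
                                   
                                   


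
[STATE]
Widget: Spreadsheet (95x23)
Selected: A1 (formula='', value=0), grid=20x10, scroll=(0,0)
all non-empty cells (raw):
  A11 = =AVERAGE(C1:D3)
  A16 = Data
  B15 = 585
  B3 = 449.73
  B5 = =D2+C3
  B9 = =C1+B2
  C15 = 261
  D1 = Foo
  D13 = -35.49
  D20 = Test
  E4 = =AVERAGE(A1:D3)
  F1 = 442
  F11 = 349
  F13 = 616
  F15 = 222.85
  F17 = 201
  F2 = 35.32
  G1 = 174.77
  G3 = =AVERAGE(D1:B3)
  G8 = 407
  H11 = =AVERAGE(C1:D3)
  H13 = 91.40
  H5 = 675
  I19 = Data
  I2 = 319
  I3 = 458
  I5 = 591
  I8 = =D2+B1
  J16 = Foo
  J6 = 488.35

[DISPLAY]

A1:                                                                                            
       A       B       C       D       E       F       G       H       I       J               
-----------------------------------------------------------------------------------------------
  1      [0]       0       0Foo            0     442  174.77       0       0       0           
  2        0       0       0       0       0   35.32       0       0     319       0           
  3        0  449.73       0       0       0       0   56.22       0     458       0           
  4        0       0       0       0   40.88       0       0       0       0       0           
  5        0       0       0       0       0       0       0     675     591       0           
  6        0       0       0       0       0       0       0       0       0  488.35           
  7        0       0       0       0       0       0       0       0       0       0           
  8        0       0       0       0       0       0     407       0       0       0           
  9        0       0       0       0       0       0       0       0       0       0           
 10        0       0       0       0       0       0       0       0       0       0           
 11        0       0       0       0       0     349       0       0       0       0           
 12        0       0       0       0       0       0       0       0       0       0           
 13        0       0       0  -35.49       0     616       0   91.40       0       0           
 14        0       0       0       0       0       0       0       0       0       0           
 15        0     585     261       0       0  222.85       0       0       0       0           
 16 Data           0       0       0       0       0       0       0       0Foo                
 17        0       0       0       0       0     201       0       0       0       0           
 18        0       0       0       0       0       0       0       0       0       0           
 19        0       0       0       0       0       0       0       0Data           0           
 20        0       0       0Test           0       0       0       0       0       0           


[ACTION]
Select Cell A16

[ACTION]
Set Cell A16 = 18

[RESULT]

A16: 18                                                                                        
       A       B       C       D       E       F       G       H       I       J               
-----------------------------------------------------------------------------------------------
  1        0       0       0Foo            0     442  174.77       0       0       0           
  2        0       0       0       0       0   35.32       0       0     319       0           
  3        0  449.73       0       0       0       0   56.22       0     458       0           
  4        0       0       0       0   40.88       0       0       0       0       0           
  5        0       0       0       0       0       0       0     675     591       0           
  6        0       0       0       0       0       0       0       0       0  488.35           
  7        0       0       0       0       0       0       0       0       0       0           
  8        0       0       0       0       0       0     407       0       0       0           
  9        0       0       0       0       0       0       0       0       0       0           
 10        0       0       0       0       0       0       0       0       0       0           
 11        0       0       0       0       0     349       0       0       0       0           
 12        0       0       0       0       0       0       0       0       0       0           
 13        0       0       0  -35.49       0     616       0   91.40       0       0           
 14        0       0       0       0       0       0       0       0       0       0           
 15        0     585     261       0       0  222.85       0       0       0       0           
 16     [18]       0       0       0       0       0       0       0       0Foo                
 17        0       0       0       0       0     201       0       0       0       0           
 18        0       0       0       0       0       0       0       0       0       0           
 19        0       0       0       0       0       0       0       0Data           0           
 20        0       0       0Test           0       0       0       0       0       0           


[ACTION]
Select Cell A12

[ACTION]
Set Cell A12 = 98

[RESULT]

A12: 98                                                                                        
       A       B       C       D       E       F       G       H       I       J               
-----------------------------------------------------------------------------------------------
  1        0       0       0Foo            0     442  174.77       0       0       0           
  2        0       0       0       0       0   35.32       0       0     319       0           
  3        0  449.73       0       0       0       0   56.22       0     458       0           
  4        0       0       0       0   40.88       0       0       0       0       0           
  5        0       0       0       0       0       0       0     675     591       0           
  6        0       0       0       0       0       0       0       0       0  488.35           
  7        0       0       0       0       0       0       0       0       0       0           
  8        0       0       0       0       0       0     407       0       0       0           
  9        0       0       0       0       0       0       0       0       0       0           
 10        0       0       0       0       0       0       0       0       0       0           
 11        0       0       0       0       0     349       0       0       0       0           
 12     [98]       0       0       0       0       0       0       0       0       0           
 13        0       0       0  -35.49       0     616       0   91.40       0       0           
 14        0       0       0       0       0       0       0       0       0       0           
 15        0     585     261       0       0  222.85       0       0       0       0           
 16       18       0       0       0       0       0       0       0       0Foo                
 17        0       0       0       0       0     201       0       0       0       0           
 18        0       0       0       0       0       0       0       0       0       0           
 19        0       0       0       0       0       0       0       0Data           0           
 20        0       0       0Test           0       0       0       0       0       0           


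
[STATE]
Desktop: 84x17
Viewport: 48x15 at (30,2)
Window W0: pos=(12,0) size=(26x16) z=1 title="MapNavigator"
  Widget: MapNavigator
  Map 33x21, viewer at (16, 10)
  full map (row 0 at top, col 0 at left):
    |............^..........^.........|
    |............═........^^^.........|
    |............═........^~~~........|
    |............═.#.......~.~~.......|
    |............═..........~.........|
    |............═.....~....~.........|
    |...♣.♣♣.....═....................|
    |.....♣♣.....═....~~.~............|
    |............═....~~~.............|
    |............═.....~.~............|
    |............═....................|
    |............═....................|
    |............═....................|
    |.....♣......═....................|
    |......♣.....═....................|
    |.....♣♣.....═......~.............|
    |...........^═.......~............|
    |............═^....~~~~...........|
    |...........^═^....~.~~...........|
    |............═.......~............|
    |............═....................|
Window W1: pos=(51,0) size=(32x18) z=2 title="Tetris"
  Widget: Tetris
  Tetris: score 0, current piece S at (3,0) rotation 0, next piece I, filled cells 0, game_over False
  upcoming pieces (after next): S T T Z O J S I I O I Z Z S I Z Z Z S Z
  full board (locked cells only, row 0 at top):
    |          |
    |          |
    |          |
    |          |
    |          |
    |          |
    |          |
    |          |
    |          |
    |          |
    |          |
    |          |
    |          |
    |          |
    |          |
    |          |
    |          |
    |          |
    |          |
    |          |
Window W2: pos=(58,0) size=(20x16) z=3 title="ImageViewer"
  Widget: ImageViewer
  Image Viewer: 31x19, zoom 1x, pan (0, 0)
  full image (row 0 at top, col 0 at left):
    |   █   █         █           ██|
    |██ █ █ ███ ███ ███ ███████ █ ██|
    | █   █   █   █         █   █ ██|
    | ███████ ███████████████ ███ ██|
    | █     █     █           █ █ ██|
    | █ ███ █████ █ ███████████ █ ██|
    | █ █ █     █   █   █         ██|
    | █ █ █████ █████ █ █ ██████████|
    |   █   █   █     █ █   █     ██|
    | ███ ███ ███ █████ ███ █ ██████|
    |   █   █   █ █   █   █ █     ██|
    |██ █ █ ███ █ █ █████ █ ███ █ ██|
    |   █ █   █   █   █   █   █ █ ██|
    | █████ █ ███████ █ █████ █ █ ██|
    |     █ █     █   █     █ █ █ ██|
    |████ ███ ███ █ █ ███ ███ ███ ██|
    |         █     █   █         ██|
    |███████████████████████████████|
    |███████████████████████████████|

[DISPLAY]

───────┨             ┠──────┠──────────────────┨
..~....┃             ┃      ┃   █   █         █┃
..~....┃             ┃      ┃██ █ █ ███ ███ ███┃
.......┃             ┃      ┃ █   █   █   █    ┃
.......┃             ┃      ┃ ███████ █████████┃
.......┃             ┃      ┃ █     █     █    ┃
.......┃             ┃      ┃ █ ███ █████ █ ███┃
.......┃             ┃      ┃ █ █ █     █   █  ┃
.......┃             ┃      ┃ █ █ █████ █████ █┃
.......┃             ┃      ┃   █   █   █     █┃
.......┃             ┃      ┃ ███ ███ ███ █████┃
.......┃             ┃      ┃   █   █   █ █   █┃
.......┃             ┃      ┃██ █ █ ███ █ █ ███┃
━━━━━━━┛             ┃      ┗━━━━━━━━━━━━━━━━━━┛
                     ┃          │               


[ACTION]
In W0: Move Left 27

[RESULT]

───────┨             ┠──────┠──────────────────┨
.......┃             ┃      ┃   █   █         █┃
.......┃             ┃      ┃██ █ █ ███ ███ ███┃
♣♣.....┃             ┃      ┃ █   █   █   █    ┃
♣♣.....┃             ┃      ┃ ███████ █████████┃
.......┃             ┃      ┃ █     █     █    ┃
.......┃             ┃      ┃ █ ███ █████ █ ███┃
.......┃             ┃      ┃ █ █ █     █   █  ┃
.......┃             ┃      ┃ █ █ █████ █████ █┃
.......┃             ┃      ┃   █   █   █     █┃
♣......┃             ┃      ┃ ███ ███ ███ █████┃
.♣.....┃             ┃      ┃   █   █   █ █   █┃
♣♣.....┃             ┃      ┃██ █ █ ███ █ █ ███┃
━━━━━━━┛             ┃      ┗━━━━━━━━━━━━━━━━━━┛
                     ┃          │               


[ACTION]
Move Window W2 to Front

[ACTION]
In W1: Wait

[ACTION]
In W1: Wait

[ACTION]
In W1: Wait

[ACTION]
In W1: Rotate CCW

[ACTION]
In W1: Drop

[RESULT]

───────┨             ┠──────┠──────────────────┨
.......┃             ┃    ░ ┃   █   █         █┃
.......┃             ┃      ┃██ █ █ ███ ███ ███┃
♣♣.....┃             ┃      ┃ █   █   █   █    ┃
♣♣.....┃             ┃      ┃ ███████ █████████┃
.......┃             ┃      ┃ █     █     █    ┃
.......┃             ┃      ┃ █ ███ █████ █ ███┃
.......┃             ┃      ┃ █ █ █     █   █  ┃
.......┃             ┃      ┃ █ █ █████ █████ █┃
.......┃             ┃      ┃   █   █   █     █┃
♣......┃             ┃      ┃ ███ ███ ███ █████┃
.♣.....┃             ┃      ┃   █   █   █ █   █┃
♣♣.....┃             ┃      ┃██ █ █ ███ █ █ ███┃
━━━━━━━┛             ┃      ┗━━━━━━━━━━━━━━━━━━┛
                     ┃          │               


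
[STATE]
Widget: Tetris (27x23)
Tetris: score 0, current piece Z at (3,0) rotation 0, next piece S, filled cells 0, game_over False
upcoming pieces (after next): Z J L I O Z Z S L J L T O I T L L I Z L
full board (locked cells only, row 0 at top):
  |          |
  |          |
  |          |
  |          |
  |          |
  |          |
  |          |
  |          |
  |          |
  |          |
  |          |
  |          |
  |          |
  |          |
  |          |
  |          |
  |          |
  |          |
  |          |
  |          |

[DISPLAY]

   ▓▓     │Next:           
    ▓▓    │ ░░             
          │░░              
          │                
          │                
          │                
          │Score:          
          │0               
          │                
          │                
          │                
          │                
          │                
          │                
          │                
          │                
          │                
          │                
          │                
          │                
          │                
          │                
          │                


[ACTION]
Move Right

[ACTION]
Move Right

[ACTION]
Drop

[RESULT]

          │Next:           
     ▓▓   │ ░░             
      ▓▓  │░░              
          │                
          │                
          │                
          │Score:          
          │0               
          │                
          │                
          │                
          │                
          │                
          │                
          │                
          │                
          │                
          │                
          │                
          │                
          │                
          │                
          │                


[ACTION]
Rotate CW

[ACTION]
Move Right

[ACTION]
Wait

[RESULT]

          │Next:           
          │ ░░             
       ▓  │░░              
      ▓▓  │                
      ▓   │                
          │                
          │Score:          
          │0               
          │                
          │                
          │                
          │                
          │                
          │                
          │                
          │                
          │                
          │                
          │                
          │                
          │                
          │                
          │                


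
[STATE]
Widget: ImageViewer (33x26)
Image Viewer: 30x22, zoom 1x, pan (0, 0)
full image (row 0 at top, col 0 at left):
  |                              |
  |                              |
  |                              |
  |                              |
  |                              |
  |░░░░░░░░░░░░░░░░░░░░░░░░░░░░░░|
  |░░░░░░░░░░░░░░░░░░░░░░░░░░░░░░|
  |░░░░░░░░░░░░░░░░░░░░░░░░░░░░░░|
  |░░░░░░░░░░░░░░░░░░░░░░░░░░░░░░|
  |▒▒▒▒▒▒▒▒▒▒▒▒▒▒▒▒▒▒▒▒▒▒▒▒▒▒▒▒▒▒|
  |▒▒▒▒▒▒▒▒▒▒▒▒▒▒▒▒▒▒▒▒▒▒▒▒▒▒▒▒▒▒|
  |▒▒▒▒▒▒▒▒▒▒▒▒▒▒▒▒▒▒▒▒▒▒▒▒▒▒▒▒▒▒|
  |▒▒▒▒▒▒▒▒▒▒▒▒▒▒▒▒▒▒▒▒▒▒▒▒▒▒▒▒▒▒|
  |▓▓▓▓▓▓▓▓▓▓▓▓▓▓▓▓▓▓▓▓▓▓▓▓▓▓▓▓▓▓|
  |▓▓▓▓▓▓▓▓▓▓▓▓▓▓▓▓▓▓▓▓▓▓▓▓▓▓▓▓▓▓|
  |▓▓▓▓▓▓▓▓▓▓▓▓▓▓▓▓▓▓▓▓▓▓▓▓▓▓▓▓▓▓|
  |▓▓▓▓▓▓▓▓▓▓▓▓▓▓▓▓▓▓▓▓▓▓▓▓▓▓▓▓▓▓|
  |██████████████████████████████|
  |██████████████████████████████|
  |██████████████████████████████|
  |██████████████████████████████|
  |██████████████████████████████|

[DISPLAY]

                                 
                                 
                                 
                                 
                                 
░░░░░░░░░░░░░░░░░░░░░░░░░░░░░░   
░░░░░░░░░░░░░░░░░░░░░░░░░░░░░░   
░░░░░░░░░░░░░░░░░░░░░░░░░░░░░░   
░░░░░░░░░░░░░░░░░░░░░░░░░░░░░░   
▒▒▒▒▒▒▒▒▒▒▒▒▒▒▒▒▒▒▒▒▒▒▒▒▒▒▒▒▒▒   
▒▒▒▒▒▒▒▒▒▒▒▒▒▒▒▒▒▒▒▒▒▒▒▒▒▒▒▒▒▒   
▒▒▒▒▒▒▒▒▒▒▒▒▒▒▒▒▒▒▒▒▒▒▒▒▒▒▒▒▒▒   
▒▒▒▒▒▒▒▒▒▒▒▒▒▒▒▒▒▒▒▒▒▒▒▒▒▒▒▒▒▒   
▓▓▓▓▓▓▓▓▓▓▓▓▓▓▓▓▓▓▓▓▓▓▓▓▓▓▓▓▓▓   
▓▓▓▓▓▓▓▓▓▓▓▓▓▓▓▓▓▓▓▓▓▓▓▓▓▓▓▓▓▓   
▓▓▓▓▓▓▓▓▓▓▓▓▓▓▓▓▓▓▓▓▓▓▓▓▓▓▓▓▓▓   
▓▓▓▓▓▓▓▓▓▓▓▓▓▓▓▓▓▓▓▓▓▓▓▓▓▓▓▓▓▓   
██████████████████████████████   
██████████████████████████████   
██████████████████████████████   
██████████████████████████████   
██████████████████████████████   
                                 
                                 
                                 
                                 


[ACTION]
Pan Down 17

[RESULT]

██████████████████████████████   
██████████████████████████████   
██████████████████████████████   
██████████████████████████████   
██████████████████████████████   
                                 
                                 
                                 
                                 
                                 
                                 
                                 
                                 
                                 
                                 
                                 
                                 
                                 
                                 
                                 
                                 
                                 
                                 
                                 
                                 
                                 


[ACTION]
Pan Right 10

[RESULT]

████████████████████             
████████████████████             
████████████████████             
████████████████████             
████████████████████             
                                 
                                 
                                 
                                 
                                 
                                 
                                 
                                 
                                 
                                 
                                 
                                 
                                 
                                 
                                 
                                 
                                 
                                 
                                 
                                 
                                 


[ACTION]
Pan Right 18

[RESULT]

██                               
██                               
██                               
██                               
██                               
                                 
                                 
                                 
                                 
                                 
                                 
                                 
                                 
                                 
                                 
                                 
                                 
                                 
                                 
                                 
                                 
                                 
                                 
                                 
                                 
                                 


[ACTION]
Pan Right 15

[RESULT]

                                 
                                 
                                 
                                 
                                 
                                 
                                 
                                 
                                 
                                 
                                 
                                 
                                 
                                 
                                 
                                 
                                 
                                 
                                 
                                 
                                 
                                 
                                 
                                 
                                 
                                 


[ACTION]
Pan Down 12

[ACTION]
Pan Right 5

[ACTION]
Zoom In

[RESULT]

▓▓▓▓▓▓▓▓▓▓▓▓                     
▓▓▓▓▓▓▓▓▓▓▓▓                     
▓▓▓▓▓▓▓▓▓▓▓▓                     
▓▓▓▓▓▓▓▓▓▓▓▓                     
▓▓▓▓▓▓▓▓▓▓▓▓                     
████████████                     
████████████                     
████████████                     
████████████                     
████████████                     
████████████                     
████████████                     
████████████                     
████████████                     
████████████                     
                                 
                                 
                                 
                                 
                                 
                                 
                                 
                                 
                                 
                                 
                                 


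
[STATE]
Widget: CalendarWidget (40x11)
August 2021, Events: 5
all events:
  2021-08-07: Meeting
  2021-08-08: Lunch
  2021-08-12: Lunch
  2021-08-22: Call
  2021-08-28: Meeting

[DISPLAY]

              August 2021               
Mo Tu We Th Fr Sa Su                    
                   1                    
 2  3  4  5  6  7*  8*                  
 9 10 11 12* 13 14 15                   
16 17 18 19 20 21 22*                   
23 24 25 26 27 28* 29                   
30 31                                   
                                        
                                        
                                        


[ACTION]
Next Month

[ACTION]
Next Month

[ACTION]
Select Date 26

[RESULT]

              October 2021              
Mo Tu We Th Fr Sa Su                    
             1  2  3                    
 4  5  6  7  8  9 10                    
11 12 13 14 15 16 17                    
18 19 20 21 22 23 24                    
25 [26] 27 28 29 30 31                  
                                        
                                        
                                        
                                        


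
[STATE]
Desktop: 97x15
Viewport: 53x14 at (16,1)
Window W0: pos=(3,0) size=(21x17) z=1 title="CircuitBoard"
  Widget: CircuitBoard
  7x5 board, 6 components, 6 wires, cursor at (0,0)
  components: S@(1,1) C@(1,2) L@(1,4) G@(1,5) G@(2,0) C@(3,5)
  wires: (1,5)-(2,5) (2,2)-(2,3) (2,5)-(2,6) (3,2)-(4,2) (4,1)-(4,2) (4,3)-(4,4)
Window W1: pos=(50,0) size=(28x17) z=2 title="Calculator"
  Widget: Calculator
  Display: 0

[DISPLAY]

d      ┃                          ┃ Calculator       
───────┨                          ┠──────────────────
 5 6   ┃                          ┃                  
       ┃                          ┃┌───┬───┬───┬───┐ 
       ┃                          ┃│ 7 │ 8 │ 9 │ ÷ │ 
C      ┃                          ┃├───┼───┼───┼───┤ 
       ┃                          ┃│ 4 │ 5 │ 6 │ × │ 
· ─ ·  ┃                          ┃├───┼───┼───┼───┤ 
       ┃                          ┃│ 1 │ 2 │ 3 │ - │ 
·      ┃                          ┃├───┼───┼───┼───┤ 
│      ┃                          ┃│ 0 │ . │ = │ + │ 
·   · ─┃                          ┃├───┼───┼───┼───┤ 
)      ┃                          ┃│ C │ MC│ MR│ M+│ 
       ┃                          ┃└───┴───┴───┴───┘ 


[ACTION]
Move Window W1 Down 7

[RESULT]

d      ┃                          ┃                  
───────┨                          ┃┌───┬───┬───┬───┐ 
 5 6   ┃                          ┃│ 7 │ 8 │ 9 │ ÷ │ 
       ┃                          ┃├───┼───┼───┼───┤ 
       ┃                          ┃│ 4 │ 5 │ 6 │ × │ 
C      ┃                          ┃├───┼───┼───┼───┤ 
       ┃                          ┃│ 1 │ 2 │ 3 │ - │ 
· ─ ·  ┃                          ┃├───┼───┼───┼───┤ 
       ┃                          ┃│ 0 │ . │ = │ + │ 
·      ┃                          ┃├───┼───┼───┼───┤ 
│      ┃                          ┃│ C │ MC│ MR│ M+│ 
·   · ─┃                          ┃└───┴───┴───┴───┘ 
)      ┃                          ┃                  
       ┃                          ┗━━━━━━━━━━━━━━━━━━


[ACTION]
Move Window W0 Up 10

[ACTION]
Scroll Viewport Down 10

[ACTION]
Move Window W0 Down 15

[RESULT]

 5 6   ┃                          ┃                  
       ┃                          ┃┌───┬───┬───┬───┐ 
       ┃                          ┃│ 7 │ 8 │ 9 │ ÷ │ 
C      ┃                          ┃├───┼───┼───┼───┤ 
       ┃                          ┃│ 4 │ 5 │ 6 │ × │ 
· ─ ·  ┃                          ┃├───┼───┼───┼───┤ 
       ┃                          ┃│ 1 │ 2 │ 3 │ - │ 
·      ┃                          ┃├───┼───┼───┼───┤ 
│      ┃                          ┃│ 0 │ . │ = │ + │ 
·   · ─┃                          ┃├───┼───┼───┼───┤ 
)      ┃                          ┃│ C │ MC│ MR│ M+│ 
       ┃                          ┃└───┴───┴───┴───┘ 
       ┃                          ┃                  
━━━━━━━┛                          ┗━━━━━━━━━━━━━━━━━━


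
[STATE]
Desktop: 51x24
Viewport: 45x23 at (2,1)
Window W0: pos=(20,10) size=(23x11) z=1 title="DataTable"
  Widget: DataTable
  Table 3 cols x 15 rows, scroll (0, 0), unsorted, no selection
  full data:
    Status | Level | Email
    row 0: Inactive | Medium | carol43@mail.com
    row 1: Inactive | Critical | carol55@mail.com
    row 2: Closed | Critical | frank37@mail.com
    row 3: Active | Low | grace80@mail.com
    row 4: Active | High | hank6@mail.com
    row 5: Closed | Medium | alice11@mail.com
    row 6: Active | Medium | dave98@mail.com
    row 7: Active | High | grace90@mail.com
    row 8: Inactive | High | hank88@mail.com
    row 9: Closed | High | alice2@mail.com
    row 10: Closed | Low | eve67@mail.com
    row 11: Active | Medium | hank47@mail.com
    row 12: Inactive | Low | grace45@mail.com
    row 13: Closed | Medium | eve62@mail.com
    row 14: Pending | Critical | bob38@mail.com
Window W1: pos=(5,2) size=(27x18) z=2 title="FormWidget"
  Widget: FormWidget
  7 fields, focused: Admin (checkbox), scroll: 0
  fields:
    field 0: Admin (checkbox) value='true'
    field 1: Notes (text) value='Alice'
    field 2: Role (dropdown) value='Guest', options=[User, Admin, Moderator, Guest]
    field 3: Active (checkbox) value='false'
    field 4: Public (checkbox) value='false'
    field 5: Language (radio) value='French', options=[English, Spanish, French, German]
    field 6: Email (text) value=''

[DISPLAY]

                                             
   ┏━━━━━━━━━━━━━━━━━━━━━━━━━┓               
   ┃ FormWidget              ┃               
   ┠─────────────────────────┨               
   ┃> Admin:      [x]        ┃               
   ┃  Notes:      [Alice    ]┃               
   ┃  Role:       [Guest   ▼]┃               
   ┃  Active:     [ ]        ┃               
   ┃  Public:     [ ]        ┃               
   ┃  Language:   ( ) English┃━━━━━━━━━━┓    
   ┃  Email:      [         ]┃          ┃    
   ┃                         ┃──────────┨    
   ┃                         ┃vel   │Ema┃    
   ┃                         ┃──────┼───┃    
   ┃                         ┃dium  │car┃    
   ┃                         ┃itical│car┃    
   ┃                         ┃itical│fra┃    
   ┃                         ┃w     │gra┃    
   ┗━━━━━━━━━━━━━━━━━━━━━━━━━┛gh    │han┃    
                  ┗━━━━━━━━━━━━━━━━━━━━━┛    
                                             
                                             
                                             


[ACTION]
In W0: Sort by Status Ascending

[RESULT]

                                             
   ┏━━━━━━━━━━━━━━━━━━━━━━━━━┓               
   ┃ FormWidget              ┃               
   ┠─────────────────────────┨               
   ┃> Admin:      [x]        ┃               
   ┃  Notes:      [Alice    ]┃               
   ┃  Role:       [Guest   ▼]┃               
   ┃  Active:     [ ]        ┃               
   ┃  Public:     [ ]        ┃               
   ┃  Language:   ( ) English┃━━━━━━━━━━┓    
   ┃  Email:      [         ]┃          ┃    
   ┃                         ┃──────────┨    
   ┃                         ┃vel   │Ema┃    
   ┃                         ┃──────┼───┃    
   ┃                         ┃w     │gra┃    
   ┃                         ┃gh    │han┃    
   ┃                         ┃dium  │dav┃    
   ┃                         ┃gh    │gra┃    
   ┗━━━━━━━━━━━━━━━━━━━━━━━━━┛dium  │han┃    
                  ┗━━━━━━━━━━━━━━━━━━━━━┛    
                                             
                                             
                                             


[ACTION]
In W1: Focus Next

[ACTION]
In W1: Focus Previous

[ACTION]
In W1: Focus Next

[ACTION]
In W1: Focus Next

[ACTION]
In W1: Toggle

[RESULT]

                                             
   ┏━━━━━━━━━━━━━━━━━━━━━━━━━┓               
   ┃ FormWidget              ┃               
   ┠─────────────────────────┨               
   ┃  Admin:      [x]        ┃               
   ┃  Notes:      [Alice    ]┃               
   ┃> Role:       [Guest   ▼]┃               
   ┃  Active:     [ ]        ┃               
   ┃  Public:     [ ]        ┃               
   ┃  Language:   ( ) English┃━━━━━━━━━━┓    
   ┃  Email:      [         ]┃          ┃    
   ┃                         ┃──────────┨    
   ┃                         ┃vel   │Ema┃    
   ┃                         ┃──────┼───┃    
   ┃                         ┃w     │gra┃    
   ┃                         ┃gh    │han┃    
   ┃                         ┃dium  │dav┃    
   ┃                         ┃gh    │gra┃    
   ┗━━━━━━━━━━━━━━━━━━━━━━━━━┛dium  │han┃    
                  ┗━━━━━━━━━━━━━━━━━━━━━┛    
                                             
                                             
                                             
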